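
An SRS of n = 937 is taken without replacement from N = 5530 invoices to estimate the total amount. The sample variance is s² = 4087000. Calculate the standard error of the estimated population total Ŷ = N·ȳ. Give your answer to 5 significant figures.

Var(Ŷ) = N²·Var(ȳ) = N²·(1 − n/N)·s²/n.
f = 937/5530 = 0.16943942; Var(ȳ) = 0.83056058·4087000/937 = 3622.7333.
Var(Ŷ) = 5530² · 3622.7333 = 1.1078644 × 10^11.
SE(Ŷ) = √(1.1078644 × 10^11) = 332850.

332850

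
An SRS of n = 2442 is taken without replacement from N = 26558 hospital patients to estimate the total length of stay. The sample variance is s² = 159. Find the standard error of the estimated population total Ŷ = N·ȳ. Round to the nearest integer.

6458

Var(Ŷ) = N²·Var(ȳ) = N²·(1 − n/N)·s²/n.
f = 2442/26558 = 0.09194970; Var(ȳ) = 0.90805030·159/2442 = 0.059123669.
Var(Ŷ) = 26558² · 0.059123669 = 4.1701542 × 10^7.
SE(Ŷ) = √(4.1701542 × 10^7) = 6458.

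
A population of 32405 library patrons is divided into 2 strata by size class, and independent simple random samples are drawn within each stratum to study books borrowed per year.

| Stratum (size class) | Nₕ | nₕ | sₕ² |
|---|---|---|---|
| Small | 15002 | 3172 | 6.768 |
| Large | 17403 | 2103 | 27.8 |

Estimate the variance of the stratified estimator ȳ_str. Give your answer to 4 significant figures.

Var(ȳ_str) = Σₕ Wₕ²(1 − fₕ)sₕ²/nₕ with Wₕ = Nₕ/N, N = 32405.
Small: Wₕ = 0.46295325; term = 0.46295325²·(1 − 0.21143847)·6.768/3172 = 3.6060939 × 10^-4.
Large: Wₕ = 0.53704675; term = 0.53704675²·(1 − 0.12084123)·27.8/2103 = 0.0033519461.
Sum = 0.0037125555.

0.003713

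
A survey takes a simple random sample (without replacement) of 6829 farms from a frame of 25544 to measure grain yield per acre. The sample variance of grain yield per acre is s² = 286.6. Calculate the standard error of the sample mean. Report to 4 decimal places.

Under SRS without replacement, Var(ȳ) = (1 − f)·s²/n with f = n/N = 6829/25544 = 0.26734262.
Var(ȳ) = (1 − 0.26734262)·286.6/6829 = 0.73265738·0.041968077 = 0.030748221.
SE(ȳ) = √(0.030748221) = 0.1754.

0.1754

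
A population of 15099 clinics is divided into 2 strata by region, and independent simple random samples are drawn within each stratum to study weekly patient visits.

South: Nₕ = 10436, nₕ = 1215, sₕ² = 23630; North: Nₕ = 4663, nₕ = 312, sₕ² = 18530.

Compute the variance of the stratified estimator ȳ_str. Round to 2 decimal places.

Var(ȳ_str) = Σₕ Wₕ²(1 − fₕ)sₕ²/nₕ with Wₕ = Nₕ/N, N = 15099.
South: Wₕ = 0.69117160; term = 0.69117160²·(1 − 0.11642392)·23630/1215 = 8.209244.
North: Wₕ = 0.30882840; term = 0.30882840²·(1 − 0.06690971)·18530/312 = 5.2854133.
Sum = 13.494657.

13.49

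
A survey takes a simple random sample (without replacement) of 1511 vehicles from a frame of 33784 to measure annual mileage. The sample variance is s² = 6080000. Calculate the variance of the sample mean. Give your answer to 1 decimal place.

Under SRS without replacement, Var(ȳ) = (1 − f)·s²/n with f = n/N = 1511/33784 = 0.04472531.
Var(ȳ) = (1 − 0.04472531)·6080000/1511 = 0.95527469·4023.8253 = 3843.8584.

3843.9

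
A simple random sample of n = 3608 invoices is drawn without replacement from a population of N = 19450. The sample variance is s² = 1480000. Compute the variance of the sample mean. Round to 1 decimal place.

334.1

Under SRS without replacement, Var(ȳ) = (1 − f)·s²/n with f = n/N = 3608/19450 = 0.18550129.
Var(ȳ) = (1 − 0.18550129)·1480000/3608 = 0.81449871·410.19956 = 334.10701.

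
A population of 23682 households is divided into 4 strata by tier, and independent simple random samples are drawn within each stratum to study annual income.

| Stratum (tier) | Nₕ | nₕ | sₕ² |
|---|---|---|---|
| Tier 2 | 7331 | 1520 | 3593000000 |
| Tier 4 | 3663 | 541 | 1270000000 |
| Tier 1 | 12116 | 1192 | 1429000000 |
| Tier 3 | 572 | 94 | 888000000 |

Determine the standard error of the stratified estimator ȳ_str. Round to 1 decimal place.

717.6

Var(ȳ_str) = Σₕ Wₕ²(1 − fₕ)sₕ²/nₕ with Wₕ = Nₕ/N, N = 23682.
Tier 2: Wₕ = 0.30956000; term = 0.30956000²·(1 − 0.20733870)·3593000000/1520 = 179552.3.
Tier 4: Wₕ = 0.15467444; term = 0.15467444²·(1 − 0.14769315)·1270000000/541 = 47867.365.
Tier 1: Wₕ = 0.51161219; term = 0.51161219²·(1 − 0.09838230)·1429000000/1192 = 282917.74.
Tier 3: Wₕ = 0.02415337; term = 0.02415337²·(1 − 0.16433566)·888000000/94 = 4605.4523.
Sum = 514942.86.
SE = √(514942.86) = 717.6.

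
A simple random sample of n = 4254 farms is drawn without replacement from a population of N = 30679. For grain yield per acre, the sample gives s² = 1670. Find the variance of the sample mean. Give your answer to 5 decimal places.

Under SRS without replacement, Var(ȳ) = (1 − f)·s²/n with f = n/N = 4254/30679 = 0.13866163.
Var(ȳ) = (1 − 0.13866163)·1670/4254 = 0.86133837·0.3925717 = 0.33813707.

0.33814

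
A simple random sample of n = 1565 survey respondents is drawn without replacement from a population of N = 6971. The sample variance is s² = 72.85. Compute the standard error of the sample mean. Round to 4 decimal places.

0.1900

Under SRS without replacement, Var(ȳ) = (1 − f)·s²/n with f = n/N = 1565/6971 = 0.22450151.
Var(ȳ) = (1 − 0.22450151)·72.85/1565 = 0.77549849·0.046549521 = 0.036099083.
SE(ȳ) = √(0.036099083) = 0.1900.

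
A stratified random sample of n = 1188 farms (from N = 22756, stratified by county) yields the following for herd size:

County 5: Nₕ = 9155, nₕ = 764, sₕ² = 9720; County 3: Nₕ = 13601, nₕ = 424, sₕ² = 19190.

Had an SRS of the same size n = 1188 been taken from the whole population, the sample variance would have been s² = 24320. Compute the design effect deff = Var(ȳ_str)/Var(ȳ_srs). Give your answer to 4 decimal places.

Var(ȳ_str) = Σ Wₕ²(1−fₕ)sₕ²/nₕ with Wₕ = Nₕ/22756:
  County 5: (9155/22756)²·(1−764/9155)·9720/764 = 1.887353
  County 3: (13601/22756)²·(1−424/13601)·19190/424 = 15.664071
  → Var(ȳ_str) = 17.551424.
Var(ȳ_srs) = (1 − 1188/22756)·24320/1188 = 19.402651.
deff = 17.551424 / 19.402651 = 0.9046.

0.9046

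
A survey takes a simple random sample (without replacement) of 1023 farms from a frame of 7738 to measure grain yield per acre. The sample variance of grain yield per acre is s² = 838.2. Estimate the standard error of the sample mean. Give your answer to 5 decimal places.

0.84323

Under SRS without replacement, Var(ȳ) = (1 − f)·s²/n with f = n/N = 1023/7738 = 0.13220470.
Var(ȳ) = (1 − 0.13220470)·838.2/1023 = 0.86779530·0.81935484 = 0.71103227.
SE(ȳ) = √(0.71103227) = 0.84323.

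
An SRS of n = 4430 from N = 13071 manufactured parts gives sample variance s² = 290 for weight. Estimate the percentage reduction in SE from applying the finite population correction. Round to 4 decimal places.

18.6931

f = n/N = 4430/13071 = 0.33891822.
SE_no-fpc = √(s²/n) = 0.2558569; SE_fpc = √((1−f)s²/n) = 0.20802941.
Ratio = √(1−f) = 0.81306936. Reduction = 100·(1 − 0.81306936) = 18.6931%.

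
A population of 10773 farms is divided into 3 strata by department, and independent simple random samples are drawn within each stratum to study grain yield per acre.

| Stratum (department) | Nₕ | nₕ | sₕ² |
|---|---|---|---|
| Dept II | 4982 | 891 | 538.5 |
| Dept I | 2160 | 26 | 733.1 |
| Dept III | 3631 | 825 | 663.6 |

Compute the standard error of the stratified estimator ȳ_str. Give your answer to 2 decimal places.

1.14

Var(ȳ_str) = Σₕ Wₕ²(1 − fₕ)sₕ²/nₕ with Wₕ = Nₕ/N, N = 10773.
Dept II: Wₕ = 0.46245243; term = 0.46245243²·(1 − 0.17884384)·538.5/891 = 0.10613726.
Dept I: Wₕ = 0.20050125; term = 0.20050125²·(1 − 0.01203704)·733.1/26 = 1.1198625.
Dept III: Wₕ = 0.33704632; term = 0.33704632²·(1 − 0.22721013)·663.6/825 = 0.07061436.
Sum = 1.2966141.
SE = √(1.2966141) = 1.14.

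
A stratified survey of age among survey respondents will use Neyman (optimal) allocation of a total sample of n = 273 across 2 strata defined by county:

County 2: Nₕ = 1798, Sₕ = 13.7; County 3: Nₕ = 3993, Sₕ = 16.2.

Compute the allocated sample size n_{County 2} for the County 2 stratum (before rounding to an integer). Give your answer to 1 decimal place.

Neyman allocation: nₕ = n·NₕSₕ / Σⱼ NⱼSⱼ.
Σ NⱼSⱼ = 1798·13.7 + 3993·16.2 = 89319.2.
n_{County 2} = 273·1798·13.7 / 89319.2 = 75.3.

75.3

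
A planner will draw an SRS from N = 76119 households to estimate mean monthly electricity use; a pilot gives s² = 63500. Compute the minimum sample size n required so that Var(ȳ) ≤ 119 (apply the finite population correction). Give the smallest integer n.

Without fpc, n₀ = s²/D = 63500/119 = 533.6134.
With fpc, (1 − n/N)·s²/n ≤ D requires n ≥ n₀/(1 + n₀/N) = 533.6134/(1 + 533.6134/76119) = 529.8987.
Rounding up, n = 530.

530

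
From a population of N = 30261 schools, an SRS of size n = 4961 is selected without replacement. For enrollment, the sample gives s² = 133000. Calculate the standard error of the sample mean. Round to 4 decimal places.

Under SRS without replacement, Var(ȳ) = (1 − f)·s²/n with f = n/N = 4961/30261 = 0.16394039.
Var(ȳ) = (1 − 0.16394039)·133000/4961 = 0.83605961·26.809111 = 22.414015.
SE(ȳ) = √(22.414015) = 4.7343.

4.7343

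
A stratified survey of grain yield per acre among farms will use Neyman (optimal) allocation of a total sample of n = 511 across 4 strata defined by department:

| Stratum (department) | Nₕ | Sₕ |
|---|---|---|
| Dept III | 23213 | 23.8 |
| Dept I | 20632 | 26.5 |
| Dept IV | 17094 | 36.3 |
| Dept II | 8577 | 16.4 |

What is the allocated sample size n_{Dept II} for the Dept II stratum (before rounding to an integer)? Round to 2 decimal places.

38.64

Neyman allocation: nₕ = n·NₕSₕ / Σⱼ NⱼSⱼ.
Σ NⱼSⱼ = 23213·23.8 + 20632·26.5 + 17094·36.3 + 8577·16.4 = 1.8603924 × 10^6.
n_{Dept II} = 511·8577·16.4 / (1.8603924 × 10^6) = 38.64.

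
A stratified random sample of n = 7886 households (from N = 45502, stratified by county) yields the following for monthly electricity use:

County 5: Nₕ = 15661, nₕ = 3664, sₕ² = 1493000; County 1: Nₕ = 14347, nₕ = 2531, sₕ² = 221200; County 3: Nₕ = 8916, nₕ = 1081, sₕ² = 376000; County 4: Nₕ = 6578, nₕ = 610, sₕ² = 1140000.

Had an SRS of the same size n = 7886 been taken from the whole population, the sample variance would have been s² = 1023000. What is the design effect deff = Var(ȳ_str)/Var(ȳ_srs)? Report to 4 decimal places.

Var(ȳ_str) = Σ Wₕ²(1−fₕ)sₕ²/nₕ with Wₕ = Nₕ/45502:
  County 5: (15661/45502)²·(1−3664/15661)·1493000/3664 = 36.977327
  County 1: (14347/45502)²·(1−2531/14347)·221200/2531 = 7.1558888
  County 3: (8916/45502)²·(1−1081/8916)·376000/1081 = 11.735734
  County 4: (6578/45502)²·(1−610/6578)·1140000/610 = 35.43535
  → Var(ȳ_str) = 91.3043.
Var(ȳ_srs) = (1 − 7886/45502)·1023000/7886 = 107.24103.
deff = 91.3043 / 107.24103 = 0.8514.

0.8514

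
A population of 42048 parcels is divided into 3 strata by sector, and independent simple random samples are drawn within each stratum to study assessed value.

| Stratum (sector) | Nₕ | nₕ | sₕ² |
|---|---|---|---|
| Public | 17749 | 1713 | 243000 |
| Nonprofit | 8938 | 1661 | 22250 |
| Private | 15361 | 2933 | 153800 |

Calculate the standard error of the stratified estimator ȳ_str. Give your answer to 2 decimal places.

Var(ȳ_str) = Σₕ Wₕ²(1 − fₕ)sₕ²/nₕ with Wₕ = Nₕ/N, N = 42048.
Public: Wₕ = 0.42211282; term = 0.42211282²·(1 − 0.09651248)·243000/1713 = 22.836427.
Nonprofit: Wₕ = 0.21256659; term = 0.21256659²·(1 − 0.18583576)·22250/1661 = 0.49279061.
Private: Wₕ = 0.36532059; term = 0.36532059²·(1 − 0.19093809)·153800/2933 = 5.6620581.
Sum = 28.991276.
SE = √(28.991276) = 5.38.

5.38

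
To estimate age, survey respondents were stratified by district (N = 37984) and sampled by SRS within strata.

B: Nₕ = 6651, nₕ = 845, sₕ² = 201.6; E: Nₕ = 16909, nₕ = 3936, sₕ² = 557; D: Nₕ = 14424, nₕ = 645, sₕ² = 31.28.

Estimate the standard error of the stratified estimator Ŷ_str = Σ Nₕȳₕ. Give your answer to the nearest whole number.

Var(Ŷ_str) = Σₕ Nₕ²(1 − fₕ)sₕ²/nₕ.
B: 6651²·(1 − 845/6651)·201.6/845 = 9.2129306 × 10^6.
E: 16909²·(1 − 3936/16909)·557/3936 = 3.1042626 × 10^7.
D: 14424²·(1 − 645/14424)·31.28/645 = 9.638522 × 10^6.
Sum = 4.9894079 × 10^7.
SE = √(4.9894079 × 10^7) = 7064.

7064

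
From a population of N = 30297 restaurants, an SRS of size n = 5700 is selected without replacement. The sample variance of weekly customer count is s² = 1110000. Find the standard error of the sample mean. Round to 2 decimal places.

Under SRS without replacement, Var(ȳ) = (1 − f)·s²/n with f = n/N = 5700/30297 = 0.18813744.
Var(ȳ) = (1 − 0.18813744)·1110000/5700 = 0.81186256·194.73684 = 158.09955.
SE(ȳ) = √(158.09955) = 12.57.

12.57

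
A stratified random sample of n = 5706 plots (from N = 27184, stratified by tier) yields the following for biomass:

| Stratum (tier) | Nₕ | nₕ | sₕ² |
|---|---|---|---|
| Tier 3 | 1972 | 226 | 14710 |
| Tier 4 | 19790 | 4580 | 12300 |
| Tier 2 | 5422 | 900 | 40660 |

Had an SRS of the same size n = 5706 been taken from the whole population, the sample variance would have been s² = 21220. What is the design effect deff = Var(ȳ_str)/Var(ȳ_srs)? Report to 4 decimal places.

0.9857

Var(ȳ_str) = Σ Wₕ²(1−fₕ)sₕ²/nₕ with Wₕ = Nₕ/27184:
  Tier 3: (1972/27184)²·(1−226/1972)·14710/226 = 0.30326945
  Tier 4: (19790/27184)²·(1−4580/19790)·12300/4580 = 1.0939259
  Tier 2: (5422/27184)²·(1−900/5422)·40660/900 = 1.4989537
  → Var(ȳ_str) = 2.8961491.
Var(ȳ_srs) = (1 − 5706/27184)·21220/5706 = 2.9382862.
deff = 2.8961491 / 2.9382862 = 0.9857.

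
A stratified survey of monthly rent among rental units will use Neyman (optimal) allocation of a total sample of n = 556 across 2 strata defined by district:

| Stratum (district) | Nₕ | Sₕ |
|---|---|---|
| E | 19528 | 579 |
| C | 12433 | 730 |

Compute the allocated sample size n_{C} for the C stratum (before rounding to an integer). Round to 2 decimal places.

247.58

Neyman allocation: nₕ = n·NₕSₕ / Σⱼ NⱼSⱼ.
Σ NⱼSⱼ = 19528·579 + 12433·730 = 2.0382802 × 10^7.
n_{C} = 556·12433·730 / (2.0382802 × 10^7) = 247.58.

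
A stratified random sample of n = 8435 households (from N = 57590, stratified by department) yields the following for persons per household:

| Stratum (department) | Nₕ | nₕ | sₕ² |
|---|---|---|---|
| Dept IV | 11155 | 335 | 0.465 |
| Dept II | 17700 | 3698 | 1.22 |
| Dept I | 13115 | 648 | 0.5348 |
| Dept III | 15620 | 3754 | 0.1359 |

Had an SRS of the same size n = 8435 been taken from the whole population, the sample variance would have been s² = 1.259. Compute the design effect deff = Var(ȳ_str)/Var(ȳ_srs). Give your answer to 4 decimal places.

Var(ȳ_str) = Σ Wₕ²(1−fₕ)sₕ²/nₕ with Wₕ = Nₕ/57590:
  Dept IV: (11155/57590)²·(1−335/11155)·0.465/335 = 5.0513891 × 10^-5
  Dept II: (17700/57590)²·(1−3698/17700)·1.22/3698 = 2.4652565 × 10^-5
  Dept I: (13115/57590)²·(1−648/13115)·0.5348/648 = 4.0686702 × 10^-5
  Dept III: (15620/57590)²·(1−3754/15620)·0.1359/3754 = 2.0230956 × 10^-6
  → Var(ȳ_str) = 1.1787625 × 10^-4.
Var(ȳ_srs) = (1 − 8435/57590)·1.259/8435 = 1.2739761 × 10^-4.
deff = (1.1787625 × 10^-4) / (1.2739761 × 10^-4) = 0.9253.

0.9253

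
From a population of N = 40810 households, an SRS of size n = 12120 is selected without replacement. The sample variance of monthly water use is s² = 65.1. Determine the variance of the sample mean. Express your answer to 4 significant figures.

0.003776

Under SRS without replacement, Var(ȳ) = (1 − f)·s²/n with f = n/N = 12120/40810 = 0.29698603.
Var(ȳ) = (1 − 0.29698603)·65.1/12120 = 0.70301397·0.0053712871 = 0.0037760899.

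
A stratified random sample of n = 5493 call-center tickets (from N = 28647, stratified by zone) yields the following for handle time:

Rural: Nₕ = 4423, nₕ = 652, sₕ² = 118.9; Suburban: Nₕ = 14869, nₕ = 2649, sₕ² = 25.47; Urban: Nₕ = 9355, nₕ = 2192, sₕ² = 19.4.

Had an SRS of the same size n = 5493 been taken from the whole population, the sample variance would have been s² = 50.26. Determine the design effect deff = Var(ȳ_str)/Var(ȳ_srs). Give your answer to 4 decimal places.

0.8868

Var(ȳ_str) = Σ Wₕ²(1−fₕ)sₕ²/nₕ with Wₕ = Nₕ/28647:
  Rural: (4423/28647)²·(1−652/4423)·118.9/652 = 0.0037063757
  Suburban: (14869/28647)²·(1−2649/14869)·25.47/2649 = 0.0021288333
  Urban: (9355/28647)²·(1−2192/9355)·19.4/2192 = 7.2267266 × 10^-4
  → Var(ȳ_str) = 0.0065578817.
Var(ȳ_srs) = (1 − 5493/28647)·50.26/5493 = 0.0073953676.
deff = 0.0065578817 / 0.0073953676 = 0.8868.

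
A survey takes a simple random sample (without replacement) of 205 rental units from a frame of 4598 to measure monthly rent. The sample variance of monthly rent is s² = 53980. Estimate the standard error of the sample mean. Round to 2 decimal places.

Under SRS without replacement, Var(ȳ) = (1 − f)·s²/n with f = n/N = 205/4598 = 0.04458460.
Var(ȳ) = (1 − 0.04458460)·53980/205 = 0.95541540·263.31707 = 251.57719.
SE(ȳ) = √(251.57719) = 15.86.

15.86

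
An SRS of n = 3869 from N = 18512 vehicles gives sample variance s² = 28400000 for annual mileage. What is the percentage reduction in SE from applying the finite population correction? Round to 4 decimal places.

11.0618

f = n/N = 3869/18512 = 0.20899957.
SE_no-fpc = √(s²/n) = 85.676123; SE_fpc = √((1−f)s²/n) = 76.198806.
Ratio = √(1−f) = 0.88938205. Reduction = 100·(1 − 0.88938205) = 11.0618%.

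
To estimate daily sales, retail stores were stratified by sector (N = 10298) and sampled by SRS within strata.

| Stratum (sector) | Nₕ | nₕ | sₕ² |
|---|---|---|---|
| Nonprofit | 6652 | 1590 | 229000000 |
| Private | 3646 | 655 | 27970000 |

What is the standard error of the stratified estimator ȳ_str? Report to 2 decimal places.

223.88

Var(ȳ_str) = Σₕ Wₕ²(1 − fₕ)sₕ²/nₕ with Wₕ = Nₕ/N, N = 10298.
Nonprofit: Wₕ = 0.64595067; term = 0.64595067²·(1 − 0.23902586)·229000000/1590 = 45730.607.
Private: Wₕ = 0.35404933; term = 0.35404933²·(1 − 0.17964893)·27970000/655 = 4391.152.
Sum = 50121.759.
SE = √(50121.759) = 223.88.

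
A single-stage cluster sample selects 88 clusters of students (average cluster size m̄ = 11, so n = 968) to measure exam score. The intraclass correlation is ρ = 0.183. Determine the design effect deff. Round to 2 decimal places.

2.83

deff = 1 + (11 − 1)·0.183 = 1 + 1.83 = 2.83.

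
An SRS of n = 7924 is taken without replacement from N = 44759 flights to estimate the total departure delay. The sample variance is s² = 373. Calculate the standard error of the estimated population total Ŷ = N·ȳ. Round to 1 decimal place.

Var(Ŷ) = N²·Var(ȳ) = N²·(1 − n/N)·s²/n.
f = 7924/44759 = 0.17703702; Var(ȳ) = 0.82296298·373/7924 = 0.038738666.
Var(Ŷ) = 44759² · 0.038738666 = 7.7607807 × 10^7.
SE(Ŷ) = √(7.7607807 × 10^7) = 8809.5.

8809.5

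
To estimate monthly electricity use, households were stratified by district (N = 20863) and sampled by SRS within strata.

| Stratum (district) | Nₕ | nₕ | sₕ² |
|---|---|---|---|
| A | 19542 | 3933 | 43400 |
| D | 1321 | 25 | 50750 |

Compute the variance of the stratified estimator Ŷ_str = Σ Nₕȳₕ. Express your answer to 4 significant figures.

6.841 × 10^9

Var(Ŷ_str) = Σₕ Nₕ²(1 − fₕ)sₕ²/nₕ.
A: 19542²·(1 − 3933/19542)·43400/3933 = 3.3659671 × 10^9.
D: 1321²·(1 − 25/1321)·50750/25 = 3.4753925 × 10^9.
Sum = 6.8413596 × 10^9.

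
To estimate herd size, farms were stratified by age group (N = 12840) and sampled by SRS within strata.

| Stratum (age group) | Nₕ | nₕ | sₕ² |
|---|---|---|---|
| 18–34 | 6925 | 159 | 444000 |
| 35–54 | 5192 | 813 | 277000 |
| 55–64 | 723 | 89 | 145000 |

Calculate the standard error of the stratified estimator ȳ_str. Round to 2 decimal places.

29.07

Var(ȳ_str) = Σₕ Wₕ²(1 − fₕ)sₕ²/nₕ with Wₕ = Nₕ/N, N = 12840.
18–34: Wₕ = 0.53933022; term = 0.53933022²·(1 − 0.02296029)·444000/159 = 793.6108.
35–54: Wₕ = 0.40436137; term = 0.40436137²·(1 − 0.15658706)·277000/813 = 46.986036.
55–64: Wₕ = 0.05630841; term = 0.05630841²·(1 − 0.12309820)·145000/89 = 4.5297632.
Sum = 845.1266.
SE = √(845.1266) = 29.07.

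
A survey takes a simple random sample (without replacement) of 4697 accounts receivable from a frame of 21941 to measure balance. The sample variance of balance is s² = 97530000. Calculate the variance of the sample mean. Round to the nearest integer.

16319

Under SRS without replacement, Var(ȳ) = (1 − f)·s²/n with f = n/N = 4697/21941 = 0.21407411.
Var(ȳ) = (1 − 0.21407411)·97530000/4697 = 0.78592589·20764.318 = 16319.215.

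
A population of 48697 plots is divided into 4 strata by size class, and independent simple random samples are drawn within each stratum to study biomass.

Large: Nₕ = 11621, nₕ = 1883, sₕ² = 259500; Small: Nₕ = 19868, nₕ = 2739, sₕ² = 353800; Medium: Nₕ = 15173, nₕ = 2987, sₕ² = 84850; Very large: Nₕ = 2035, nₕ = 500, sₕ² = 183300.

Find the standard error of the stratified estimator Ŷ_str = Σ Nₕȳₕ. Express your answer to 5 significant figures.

Var(Ŷ_str) = Σₕ Nₕ²(1 − fₕ)sₕ²/nₕ.
Large: 11621²·(1 − 1883/11621)·259500/1883 = 1.5595536 × 10^10.
Small: 19868²·(1 − 2739/19868)·353800/2739 = 4.395942 × 10^10.
Medium: 15173²·(1 − 2987/15173)·84850/2987 = 5.2522968 × 10^9.
Very large: 2035²·(1 − 500/2035)·183300/500 = 1.1451576 × 10^9.
Sum = 6.595241 × 10^10.
SE = √(6.595241 × 10^10) = 256810.

256810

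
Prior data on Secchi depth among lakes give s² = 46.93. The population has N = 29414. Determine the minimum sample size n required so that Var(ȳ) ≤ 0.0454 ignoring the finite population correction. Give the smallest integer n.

1034

Without fpc, n₀ = s²/D = 46.93/0.0454 = 1033.7004.
Rounding up, n = 1034.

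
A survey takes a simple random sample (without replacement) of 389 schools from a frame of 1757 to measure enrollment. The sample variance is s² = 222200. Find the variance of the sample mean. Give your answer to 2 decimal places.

444.74

Under SRS without replacement, Var(ȳ) = (1 − f)·s²/n with f = n/N = 389/1757 = 0.22140011.
Var(ȳ) = (1 − 0.22140011)·222200/389 = 0.77859989·571.20823 = 444.74266.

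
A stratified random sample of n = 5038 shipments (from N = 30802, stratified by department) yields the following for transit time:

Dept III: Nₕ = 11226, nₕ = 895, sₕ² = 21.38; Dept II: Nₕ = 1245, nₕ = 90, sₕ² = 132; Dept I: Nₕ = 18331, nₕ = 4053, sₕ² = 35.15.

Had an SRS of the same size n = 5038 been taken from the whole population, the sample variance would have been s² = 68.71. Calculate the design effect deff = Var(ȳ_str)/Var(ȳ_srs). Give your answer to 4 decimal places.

Var(ȳ_str) = Σ Wₕ²(1−fₕ)sₕ²/nₕ with Wₕ = Nₕ/30802:
  Dept III: (11226/30802)²·(1−895/11226)·21.38/895 = 0.0029200765
  Dept II: (1245/30802)²·(1−90/1245)·132/90 = 0.0022229256
  Dept I: (18331/30802)²·(1−4053/18331)·35.15/4053 = 0.0023924586
  → Var(ȳ_str) = 0.0075354607.
Var(ȳ_srs) = (1 − 5038/30802)·68.71/5038 = 0.011407649.
deff = 0.0075354607 / 0.011407649 = 0.6606.

0.6606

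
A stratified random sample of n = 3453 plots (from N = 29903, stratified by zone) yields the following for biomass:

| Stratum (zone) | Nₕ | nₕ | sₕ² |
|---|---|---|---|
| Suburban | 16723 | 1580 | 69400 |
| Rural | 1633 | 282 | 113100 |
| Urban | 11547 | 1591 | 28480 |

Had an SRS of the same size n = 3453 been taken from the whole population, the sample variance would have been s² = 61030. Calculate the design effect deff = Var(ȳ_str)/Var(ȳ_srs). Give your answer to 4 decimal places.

1.0062

Var(ȳ_str) = Σ Wₕ²(1−fₕ)sₕ²/nₕ with Wₕ = Nₕ/29903:
  Suburban: (16723/29903)²·(1−1580/16723)·69400/1580 = 12.439387
  Rural: (1633/29903)²·(1−282/1633)·113100/282 = 0.98952212
  Urban: (11547/29903)²·(1−1591/11547)·28480/1591 = 2.3014118
  → Var(ȳ_str) = 15.730321.
Var(ȳ_srs) = (1 − 3453/29903)·61030/3453 = 15.633554.
deff = 15.730321 / 15.633554 = 1.0062.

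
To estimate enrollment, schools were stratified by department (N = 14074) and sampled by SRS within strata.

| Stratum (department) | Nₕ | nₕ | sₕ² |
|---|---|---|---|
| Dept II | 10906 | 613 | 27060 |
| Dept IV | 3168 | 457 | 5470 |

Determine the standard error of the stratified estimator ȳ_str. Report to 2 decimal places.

5.05

Var(ȳ_str) = Σₕ Wₕ²(1 − fₕ)sₕ²/nₕ with Wₕ = Nₕ/N, N = 14074.
Dept II: Wₕ = 0.77490408; term = 0.77490408²·(1 − 0.05620759)·27060/613 = 25.017257.
Dept IV: Wₕ = 0.22509592; term = 0.22509592²·(1 − 0.14425505)·5470/457 = 0.51898012.
Sum = 25.536237.
SE = √(25.536237) = 5.05.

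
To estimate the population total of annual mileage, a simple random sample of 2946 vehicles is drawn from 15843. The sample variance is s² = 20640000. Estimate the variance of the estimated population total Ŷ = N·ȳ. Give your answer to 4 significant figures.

1.432 × 10^12

Var(Ŷ) = N²·Var(ȳ) = N²·(1 − n/N)·s²/n.
f = 2946/15843 = 0.18594963; Var(ȳ) = 0.81405037·20640000/2946 = 5703.3264.
Var(Ŷ) = 15843² · 5703.3264 = 1.4315386 × 10^12.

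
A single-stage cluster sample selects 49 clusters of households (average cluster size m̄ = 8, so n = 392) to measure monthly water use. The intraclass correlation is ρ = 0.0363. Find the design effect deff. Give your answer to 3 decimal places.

1.254

deff = 1 + (8 − 1)·0.0363 = 1 + 0.2541 = 1.2541.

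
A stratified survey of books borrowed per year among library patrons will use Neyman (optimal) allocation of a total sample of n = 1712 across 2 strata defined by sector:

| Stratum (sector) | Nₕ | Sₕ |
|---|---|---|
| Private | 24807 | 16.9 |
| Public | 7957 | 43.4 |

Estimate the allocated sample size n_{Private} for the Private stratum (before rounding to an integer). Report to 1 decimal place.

938.7

Neyman allocation: nₕ = n·NₕSₕ / Σⱼ NⱼSⱼ.
Σ NⱼSⱼ = 24807·16.9 + 7957·43.4 = 764572.1.
n_{Private} = 1712·24807·16.9 / 764572.1 = 938.7.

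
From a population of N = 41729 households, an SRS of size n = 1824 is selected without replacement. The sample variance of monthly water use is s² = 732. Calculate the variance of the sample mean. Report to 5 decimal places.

0.38377

Under SRS without replacement, Var(ȳ) = (1 − f)·s²/n with f = n/N = 1824/41729 = 0.04371061.
Var(ȳ) = (1 − 0.04371061)·732/1824 = 0.95628939·0.40131579 = 0.38377403.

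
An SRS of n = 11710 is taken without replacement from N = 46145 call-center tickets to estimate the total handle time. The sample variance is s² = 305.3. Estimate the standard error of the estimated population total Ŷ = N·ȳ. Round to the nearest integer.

Var(Ŷ) = N²·Var(ȳ) = N²·(1 − n/N)·s²/n.
f = 11710/46145 = 0.25376531; Var(ȳ) = 0.74623469·305.3/11710 = 0.019455632.
Var(Ŷ) = 46145² · 0.019455632 = 4.1428064 × 10^7.
SE(Ŷ) = √(4.1428064 × 10^7) = 6436.

6436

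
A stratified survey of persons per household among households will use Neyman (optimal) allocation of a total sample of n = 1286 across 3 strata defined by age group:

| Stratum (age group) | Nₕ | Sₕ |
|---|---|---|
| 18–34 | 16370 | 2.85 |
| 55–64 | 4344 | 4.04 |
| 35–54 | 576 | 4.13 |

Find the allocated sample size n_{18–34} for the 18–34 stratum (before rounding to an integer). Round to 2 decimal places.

Neyman allocation: nₕ = n·NₕSₕ / Σⱼ NⱼSⱼ.
Σ NⱼSⱼ = 16370·2.85 + 4344·4.04 + 576·4.13 = 66583.14.
n_{18–34} = 1286·16370·2.85 / 66583.14 = 901.09.

901.09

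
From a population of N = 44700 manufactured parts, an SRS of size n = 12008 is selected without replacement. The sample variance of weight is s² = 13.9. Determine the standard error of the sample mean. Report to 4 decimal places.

Under SRS without replacement, Var(ȳ) = (1 − f)·s²/n with f = n/N = 12008/44700 = 0.26863535.
Var(ȳ) = (1 − 0.26863535)·13.9/12008 = 0.73136465·0.0011575616 = 8.4659966 × 10^-4.
SE(ȳ) = √(8.4659966 × 10^-4) = 0.0291.

0.0291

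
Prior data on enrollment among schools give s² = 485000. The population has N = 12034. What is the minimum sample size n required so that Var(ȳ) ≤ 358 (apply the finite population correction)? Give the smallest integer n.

1218

Without fpc, n₀ = s²/D = 485000/358 = 1354.7486.
With fpc, (1 − n/N)·s²/n ≤ D requires n ≥ n₀/(1 + n₀/N) = 1354.7486/(1 + 1354.7486/12034) = 1217.6675.
Rounding up, n = 1218.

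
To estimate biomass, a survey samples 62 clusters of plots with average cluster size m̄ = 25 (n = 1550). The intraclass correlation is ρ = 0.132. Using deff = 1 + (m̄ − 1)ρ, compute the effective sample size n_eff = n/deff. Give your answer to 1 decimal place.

deff = 1 + (25 − 1)·0.132 = 1 + 3.168 = 4.168.
n_eff = 1550 / 4.168 = 371.9.

371.9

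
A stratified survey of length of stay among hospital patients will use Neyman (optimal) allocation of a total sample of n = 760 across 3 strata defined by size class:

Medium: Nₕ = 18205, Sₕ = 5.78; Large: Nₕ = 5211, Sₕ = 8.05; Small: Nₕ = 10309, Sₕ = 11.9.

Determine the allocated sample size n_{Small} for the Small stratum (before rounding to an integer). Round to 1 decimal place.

Neyman allocation: nₕ = n·NₕSₕ / Σⱼ NⱼSⱼ.
Σ NⱼSⱼ = 18205·5.78 + 5211·8.05 + 10309·11.9 = 269850.55.
n_{Small} = 760·10309·11.9 / 269850.55 = 345.5.

345.5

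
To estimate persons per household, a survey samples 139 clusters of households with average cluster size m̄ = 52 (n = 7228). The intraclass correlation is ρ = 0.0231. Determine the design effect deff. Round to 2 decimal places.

deff = 1 + (52 − 1)·0.0231 = 1 + 1.1781 = 2.1781.

2.18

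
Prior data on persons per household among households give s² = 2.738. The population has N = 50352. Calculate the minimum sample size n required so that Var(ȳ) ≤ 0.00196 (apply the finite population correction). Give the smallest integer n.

1360

Without fpc, n₀ = s²/D = 2.738/0.00196 = 1396.9388.
With fpc, (1 − n/N)·s²/n ≤ D requires n ≥ n₀/(1 + n₀/N) = 1396.9388/(1 + 1396.9388/50352) = 1359.2291.
Rounding up, n = 1360.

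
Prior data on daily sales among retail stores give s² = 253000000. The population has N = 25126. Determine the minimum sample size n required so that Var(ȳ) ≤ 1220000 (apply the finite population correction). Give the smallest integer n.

Without fpc, n₀ = s²/D = 253000000/1220000 = 207.3770.
With fpc, (1 − n/N)·s²/n ≤ D requires n ≥ n₀/(1 + n₀/N) = 207.3770/(1 + 207.3770/25126) = 205.6794.
Rounding up, n = 206.

206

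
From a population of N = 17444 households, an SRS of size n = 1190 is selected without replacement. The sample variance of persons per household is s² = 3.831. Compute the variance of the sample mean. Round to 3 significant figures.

Under SRS without replacement, Var(ȳ) = (1 − f)·s²/n with f = n/N = 1190/17444 = 0.06821830.
Var(ȳ) = (1 − 0.06821830)·3.831/1190 = 0.93178170·0.0032193277 = 0.0029997107.

0.00300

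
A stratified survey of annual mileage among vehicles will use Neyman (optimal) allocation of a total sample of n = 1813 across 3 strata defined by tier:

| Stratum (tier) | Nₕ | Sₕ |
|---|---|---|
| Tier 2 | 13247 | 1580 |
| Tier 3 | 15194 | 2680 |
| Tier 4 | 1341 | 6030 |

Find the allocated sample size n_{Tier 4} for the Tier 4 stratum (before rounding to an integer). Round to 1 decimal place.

210.2

Neyman allocation: nₕ = n·NₕSₕ / Σⱼ NⱼSⱼ.
Σ NⱼSⱼ = 13247·1580 + 15194·2680 + 1341·6030 = 6.973641 × 10^7.
n_{Tier 4} = 1813·1341·6030 / (6.973641 × 10^7) = 210.2.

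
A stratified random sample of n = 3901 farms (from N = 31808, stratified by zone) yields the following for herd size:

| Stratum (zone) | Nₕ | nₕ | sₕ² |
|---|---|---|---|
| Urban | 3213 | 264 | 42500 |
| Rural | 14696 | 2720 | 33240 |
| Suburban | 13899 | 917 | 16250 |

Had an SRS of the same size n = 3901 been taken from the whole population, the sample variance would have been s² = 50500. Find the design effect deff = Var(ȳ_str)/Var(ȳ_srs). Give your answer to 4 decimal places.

Var(ȳ_str) = Σ Wₕ²(1−fₕ)sₕ²/nₕ with Wₕ = Nₕ/31808:
  Urban: (3213/31808)²·(1−264/3213)·42500/264 = 1.5076404
  Rural: (14696/31808)²·(1−2720/14696)·33240/2720 = 2.1258387
  Suburban: (13899/31808)²·(1−917/13899)·16250/917 = 3.1603593
  → Var(ȳ_str) = 6.7938384.
Var(ȳ_srs) = (1 − 3901/31808)·50500/3901 = 11.357748.
deff = 6.7938384 / 11.357748 = 0.5982.

0.5982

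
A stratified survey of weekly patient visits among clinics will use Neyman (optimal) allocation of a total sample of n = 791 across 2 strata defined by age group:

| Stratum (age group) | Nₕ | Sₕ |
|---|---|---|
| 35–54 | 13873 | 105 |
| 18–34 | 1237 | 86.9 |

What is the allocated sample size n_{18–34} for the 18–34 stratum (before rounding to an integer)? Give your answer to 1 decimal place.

54.4

Neyman allocation: nₕ = n·NₕSₕ / Σⱼ NⱼSⱼ.
Σ NⱼSⱼ = 13873·105 + 1237·86.9 = 1.5641603 × 10^6.
n_{18–34} = 791·1237·86.9 / (1.5641603 × 10^6) = 54.4.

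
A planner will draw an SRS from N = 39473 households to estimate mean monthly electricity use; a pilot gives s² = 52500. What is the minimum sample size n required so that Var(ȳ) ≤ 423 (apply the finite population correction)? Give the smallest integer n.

124

Without fpc, n₀ = s²/D = 52500/423 = 124.1135.
With fpc, (1 − n/N)·s²/n ≤ D requires n ≥ n₀/(1 + n₀/N) = 124.1135/(1 + 124.1135/39473) = 123.7245.
Rounding up, n = 124.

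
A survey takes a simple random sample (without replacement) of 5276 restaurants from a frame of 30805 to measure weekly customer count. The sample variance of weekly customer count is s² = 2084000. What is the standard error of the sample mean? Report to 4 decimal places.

Under SRS without replacement, Var(ȳ) = (1 − f)·s²/n with f = n/N = 5276/30805 = 0.17127090.
Var(ȳ) = (1 − 0.17127090)·2084000/5276 = 0.82872910·394.99621 = 327.34485.
SE(ȳ) = √(327.34485) = 18.0927.

18.0927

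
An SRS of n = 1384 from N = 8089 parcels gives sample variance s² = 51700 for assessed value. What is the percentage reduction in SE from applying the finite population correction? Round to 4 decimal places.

8.9559

f = n/N = 1384/8089 = 0.17109655.
SE_no-fpc = √(s²/n) = 6.1119139; SE_fpc = √((1−f)s²/n) = 5.5645391.
Ratio = √(1−f) = 0.91044135. Reduction = 100·(1 − 0.91044135) = 8.9559%.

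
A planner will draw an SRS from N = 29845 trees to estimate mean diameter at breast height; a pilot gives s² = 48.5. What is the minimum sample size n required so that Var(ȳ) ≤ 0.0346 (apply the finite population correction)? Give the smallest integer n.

Without fpc, n₀ = s²/D = 48.5/0.0346 = 1401.7341.
With fpc, (1 − n/N)·s²/n ≤ D requires n ≥ n₀/(1 + n₀/N) = 1401.7341/(1 + 1401.7341/29845) = 1338.8521.
Rounding up, n = 1339.

1339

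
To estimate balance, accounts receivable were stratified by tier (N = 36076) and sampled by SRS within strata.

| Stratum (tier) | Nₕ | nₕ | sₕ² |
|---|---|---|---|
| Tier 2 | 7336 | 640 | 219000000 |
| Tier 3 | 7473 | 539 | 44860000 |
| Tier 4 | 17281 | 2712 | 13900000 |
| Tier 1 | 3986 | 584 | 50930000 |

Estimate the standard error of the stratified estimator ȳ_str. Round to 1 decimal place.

Var(ȳ_str) = Σₕ Wₕ²(1 − fₕ)sₕ²/nₕ with Wₕ = Nₕ/N, N = 36076.
Tier 2: Wₕ = 0.20334849; term = 0.20334849²·(1 − 0.08724100)·219000000/640 = 12915.23.
Tier 3: Wₕ = 0.20714603; term = 0.20714603²·(1 − 0.07212632)·44860000/539 = 3313.6953.
Tier 4: Wₕ = 0.47901652; term = 0.47901652²·(1 − 0.15693536)·13900000/2712 = 991.48688.
Tier 1: Wₕ = 0.11048897; term = 0.11048897²·(1 − 0.14651279)·50930000/584 = 908.648.
Sum = 18129.06.
SE = √(18129.06) = 134.6.

134.6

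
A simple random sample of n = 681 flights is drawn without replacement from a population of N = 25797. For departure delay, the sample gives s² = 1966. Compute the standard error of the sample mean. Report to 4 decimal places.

Under SRS without replacement, Var(ȳ) = (1 − f)·s²/n with f = n/N = 681/25797 = 0.02639842.
Var(ȳ) = (1 − 0.02639842)·1966/681 = 0.97360158·2.886931 = 2.8107206.
SE(ȳ) = √(2.8107206) = 1.6765.

1.6765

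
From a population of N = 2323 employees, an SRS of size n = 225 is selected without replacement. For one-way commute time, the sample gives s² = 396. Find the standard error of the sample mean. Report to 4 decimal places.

1.2608

Under SRS without replacement, Var(ȳ) = (1 − f)·s²/n with f = n/N = 225/2323 = 0.09685751.
Var(ȳ) = (1 − 0.09685751)·396/225 = 0.90314249·1.76 = 1.5895308.
SE(ȳ) = √(1.5895308) = 1.2608.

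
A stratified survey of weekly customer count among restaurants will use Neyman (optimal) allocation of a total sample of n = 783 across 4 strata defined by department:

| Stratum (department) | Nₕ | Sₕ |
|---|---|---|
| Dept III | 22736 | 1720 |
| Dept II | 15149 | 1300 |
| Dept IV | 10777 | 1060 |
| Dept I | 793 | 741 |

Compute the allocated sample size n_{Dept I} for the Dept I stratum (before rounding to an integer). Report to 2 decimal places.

6.50

Neyman allocation: nₕ = n·NₕSₕ / Σⱼ NⱼSⱼ.
Σ NⱼSⱼ = 22736·1720 + 15149·1300 + 10777·1060 + 793·741 = 7.0810853 × 10^7.
n_{Dept I} = 783·793·741 / (7.0810853 × 10^7) = 6.50.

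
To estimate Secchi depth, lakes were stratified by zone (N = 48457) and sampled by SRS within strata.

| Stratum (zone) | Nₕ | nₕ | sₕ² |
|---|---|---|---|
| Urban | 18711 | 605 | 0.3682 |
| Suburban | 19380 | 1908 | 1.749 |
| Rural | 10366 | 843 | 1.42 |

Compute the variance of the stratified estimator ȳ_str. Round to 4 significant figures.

Var(ȳ_str) = Σₕ Wₕ²(1 − fₕ)sₕ²/nₕ with Wₕ = Nₕ/N, N = 48457.
Urban: Wₕ = 0.38613616; term = 0.38613616²·(1 − 0.03233392)·0.3682/605 = 8.780816 × 10^-5.
Suburban: Wₕ = 0.39994222; term = 0.39994222²·(1 − 0.09845201)·1.749/1908 = 1.3218884 × 10^-4.
Rural: Wₕ = 0.21392162; term = 0.21392162²·(1 − 0.08132356)·1.42/843 = 7.0816215 × 10^-5.
Sum = 2.9081322 × 10^-4.

2.908 × 10^-4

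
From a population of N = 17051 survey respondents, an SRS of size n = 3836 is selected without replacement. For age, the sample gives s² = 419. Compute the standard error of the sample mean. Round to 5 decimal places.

0.29096

Under SRS without replacement, Var(ȳ) = (1 − f)·s²/n with f = n/N = 3836/17051 = 0.22497214.
Var(ȳ) = (1 − 0.22497214)·419/3836 = 0.77502786·0.10922836 = 0.084655024.
SE(ȳ) = √(0.084655024) = 0.29096.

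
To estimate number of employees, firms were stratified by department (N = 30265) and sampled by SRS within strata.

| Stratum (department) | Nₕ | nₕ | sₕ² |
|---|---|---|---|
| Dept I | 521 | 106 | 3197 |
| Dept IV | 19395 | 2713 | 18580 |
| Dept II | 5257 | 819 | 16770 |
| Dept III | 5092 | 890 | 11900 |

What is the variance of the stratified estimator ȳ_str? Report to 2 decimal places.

3.26

Var(ȳ_str) = Σₕ Wₕ²(1 − fₕ)sₕ²/nₕ with Wₕ = Nₕ/N, N = 30265.
Dept I: Wₕ = 0.01721460; term = 0.01721460²·(1 − 0.20345489)·3197/106 = 0.0071193646.
Dept IV: Wₕ = 0.64083925; term = 0.64083925²·(1 − 0.13988141)·18580/2713 = 2.4190924.
Dept II: Wₕ = 0.17369899; term = 0.17369899²·(1 − 0.15579228)·16770/819 = 0.52154655.
Dept III: Wₕ = 0.16824715; term = 0.16824715²·(1 − 0.17478397)·11900/890 = 0.31233456.
Sum = 3.2600929.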